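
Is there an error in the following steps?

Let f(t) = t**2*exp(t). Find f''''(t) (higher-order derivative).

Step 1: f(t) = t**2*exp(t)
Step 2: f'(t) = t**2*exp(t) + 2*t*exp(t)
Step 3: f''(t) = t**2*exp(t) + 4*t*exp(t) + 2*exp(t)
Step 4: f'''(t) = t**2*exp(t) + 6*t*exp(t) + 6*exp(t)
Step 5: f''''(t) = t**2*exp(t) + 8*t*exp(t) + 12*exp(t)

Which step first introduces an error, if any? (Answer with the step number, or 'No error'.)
No error

All steps in this derivation are correct.
The final answer f''''(t) = t**2*exp(t) + 8*t*exp(t) + 12*exp(t) is valid.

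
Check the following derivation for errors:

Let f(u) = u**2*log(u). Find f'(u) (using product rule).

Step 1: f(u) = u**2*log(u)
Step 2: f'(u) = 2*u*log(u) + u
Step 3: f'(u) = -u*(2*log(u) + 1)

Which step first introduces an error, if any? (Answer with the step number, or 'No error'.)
Step 3

Step 3 is incorrect due to a sign flip.
The step shows: -u*(2*log(u) + 1)
The correct value should be: u*(2*log(u) + 1)

Explanation: The sign of the whole expression was flipped: the term u*(2*log(u) + 1) was incorrectly written as -u*(2*log(u) + 1)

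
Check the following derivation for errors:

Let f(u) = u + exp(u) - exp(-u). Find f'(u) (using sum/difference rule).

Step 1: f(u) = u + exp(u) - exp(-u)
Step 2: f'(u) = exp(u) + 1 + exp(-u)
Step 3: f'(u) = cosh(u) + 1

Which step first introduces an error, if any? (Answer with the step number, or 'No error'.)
Step 3

Step 3 is incorrect due to a wrong coefficient.
The step shows: cosh(u) + 1
The correct value should be: 2*cosh(u) + 1

Explanation: The coefficient 2 was incorrectly written as 1: the term 2*cosh(u) was incorrectly written as cosh(u)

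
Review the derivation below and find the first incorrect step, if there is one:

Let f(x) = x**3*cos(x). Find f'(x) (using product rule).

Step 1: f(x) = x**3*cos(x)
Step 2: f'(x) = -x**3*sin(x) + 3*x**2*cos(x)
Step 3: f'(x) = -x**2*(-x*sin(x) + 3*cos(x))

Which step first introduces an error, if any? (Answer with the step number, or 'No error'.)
Step 3

Step 3 is incorrect due to a sign flip.
The step shows: -x**2*(-x*sin(x) + 3*cos(x))
The correct value should be: x**2*(-x*sin(x) + 3*cos(x))

Explanation: The sign of the whole expression was flipped: the term x**2*(-x*sin(x) + 3*cos(x)) was incorrectly written as -x**2*(-x*sin(x) + 3*cos(x))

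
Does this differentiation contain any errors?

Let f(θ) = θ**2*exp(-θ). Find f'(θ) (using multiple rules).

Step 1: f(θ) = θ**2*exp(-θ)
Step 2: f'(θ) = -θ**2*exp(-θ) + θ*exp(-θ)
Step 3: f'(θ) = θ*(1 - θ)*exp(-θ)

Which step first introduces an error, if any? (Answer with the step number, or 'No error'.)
Step 2

Step 2 is incorrect due to a wrong coefficient.
The step shows: -θ**2*exp(-θ) + θ*exp(-θ)
The correct value should be: -θ**2*exp(-θ) + 2*θ*exp(-θ)

Explanation: The coefficient 2 was incorrectly written as 1: the term 2*θ*exp(-θ) was incorrectly written as θ*exp(-θ)
The later steps are derived from this incorrect expression, so the error originates in Step 2.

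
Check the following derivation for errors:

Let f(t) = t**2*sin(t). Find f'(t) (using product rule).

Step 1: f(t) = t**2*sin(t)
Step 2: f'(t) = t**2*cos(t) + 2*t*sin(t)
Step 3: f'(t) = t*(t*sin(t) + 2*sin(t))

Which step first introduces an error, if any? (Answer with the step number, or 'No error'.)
Step 3

Step 3 is incorrect due to a wrong trig function.
The step shows: t*(t*sin(t) + 2*sin(t))
The correct value should be: t*(t*cos(t) + 2*sin(t))

Explanation: cos(t) was incorrectly written as sin(t): the term t*(t*cos(t) + 2*sin(t)) was incorrectly written as t*(t*sin(t) + 2*sin(t))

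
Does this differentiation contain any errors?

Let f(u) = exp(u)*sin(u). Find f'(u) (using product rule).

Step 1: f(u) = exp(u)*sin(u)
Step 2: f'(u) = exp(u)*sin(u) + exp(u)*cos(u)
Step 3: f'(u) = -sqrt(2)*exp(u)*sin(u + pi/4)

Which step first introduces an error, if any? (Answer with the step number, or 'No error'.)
Step 3

Step 3 is incorrect due to a sign flip.
The step shows: -sqrt(2)*exp(u)*sin(u + pi/4)
The correct value should be: sqrt(2)*exp(u)*sin(u + pi/4)

Explanation: The sign of the whole expression was flipped: the term sqrt(2)*exp(u)*sin(u + pi/4) was incorrectly written as -sqrt(2)*exp(u)*sin(u + pi/4)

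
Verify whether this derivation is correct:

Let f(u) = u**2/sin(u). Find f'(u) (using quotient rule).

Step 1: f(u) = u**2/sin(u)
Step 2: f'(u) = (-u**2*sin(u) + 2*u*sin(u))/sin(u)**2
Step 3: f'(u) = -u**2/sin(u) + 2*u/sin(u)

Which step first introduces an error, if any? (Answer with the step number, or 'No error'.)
Step 2

Step 2 is incorrect due to a wrong trig function.
The step shows: (-u**2*sin(u) + 2*u*sin(u))/sin(u)**2
The correct value should be: (-u**2*cos(u) + 2*u*sin(u))/sin(u)**2

Explanation: cos(u) was incorrectly written as sin(u): the term (-u**2*cos(u) + 2*u*sin(u))/sin(u)**2 was incorrectly written as (-u**2*sin(u) + 2*u*sin(u))/sin(u)**2
The later steps are derived from this incorrect expression, so the error originates in Step 2.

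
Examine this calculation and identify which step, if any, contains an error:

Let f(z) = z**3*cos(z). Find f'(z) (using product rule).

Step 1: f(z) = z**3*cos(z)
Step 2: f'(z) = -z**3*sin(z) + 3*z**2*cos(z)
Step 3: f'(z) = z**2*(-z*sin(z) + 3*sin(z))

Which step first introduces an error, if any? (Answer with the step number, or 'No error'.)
Step 3

Step 3 is incorrect due to a wrong trig function.
The step shows: z**2*(-z*sin(z) + 3*sin(z))
The correct value should be: z**2*(-z*sin(z) + 3*cos(z))

Explanation: cos(z) was incorrectly written as sin(z): the term z**2*(-z*sin(z) + 3*cos(z)) was incorrectly written as z**2*(-z*sin(z) + 3*sin(z))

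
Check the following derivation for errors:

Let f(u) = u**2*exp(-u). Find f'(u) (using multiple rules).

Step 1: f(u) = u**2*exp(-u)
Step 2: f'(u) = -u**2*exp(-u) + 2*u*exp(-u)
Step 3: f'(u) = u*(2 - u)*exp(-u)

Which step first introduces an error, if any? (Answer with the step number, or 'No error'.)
No error

All steps in this derivation are correct.
The final answer f'(u) = u*(2 - u)*exp(-u) is valid.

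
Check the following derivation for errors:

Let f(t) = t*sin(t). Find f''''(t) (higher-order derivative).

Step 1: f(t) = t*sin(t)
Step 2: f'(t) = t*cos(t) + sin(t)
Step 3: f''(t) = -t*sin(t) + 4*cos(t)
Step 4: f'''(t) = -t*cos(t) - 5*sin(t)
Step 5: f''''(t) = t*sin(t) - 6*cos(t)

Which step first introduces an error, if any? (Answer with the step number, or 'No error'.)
Step 3

Step 3 is incorrect due to a wrong coefficient.
The step shows: -t*sin(t) + 4*cos(t)
The correct value should be: -t*sin(t) + 2*cos(t)

Explanation: The coefficient 2 was incorrectly written as 4: the term 2*cos(t) was incorrectly written as 4*cos(t)
The later steps are derived from this incorrect expression, so the error originates in Step 3.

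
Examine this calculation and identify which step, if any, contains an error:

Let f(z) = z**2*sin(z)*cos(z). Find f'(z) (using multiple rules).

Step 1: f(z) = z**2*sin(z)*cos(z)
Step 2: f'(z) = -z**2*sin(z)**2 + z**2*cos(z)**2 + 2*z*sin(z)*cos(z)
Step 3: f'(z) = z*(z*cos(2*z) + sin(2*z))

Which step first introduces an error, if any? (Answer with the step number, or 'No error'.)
No error

All steps in this derivation are correct.
The final answer f'(z) = z*(z*cos(2*z) + sin(2*z)) is valid.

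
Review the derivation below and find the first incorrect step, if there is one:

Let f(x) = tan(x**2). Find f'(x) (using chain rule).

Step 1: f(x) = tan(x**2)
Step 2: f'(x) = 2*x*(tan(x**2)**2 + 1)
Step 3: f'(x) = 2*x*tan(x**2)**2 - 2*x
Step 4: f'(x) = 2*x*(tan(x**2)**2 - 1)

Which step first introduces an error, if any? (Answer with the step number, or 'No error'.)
Step 3

Step 3 is incorrect due to a sign flip.
The step shows: 2*x*tan(x**2)**2 - 2*x
The correct value should be: 2*x*tan(x**2)**2 + 2*x

Explanation: The sign of one term was flipped: the term 2*x was incorrectly written as -2*x
The later steps are derived from this incorrect expression, so the error originates in Step 3.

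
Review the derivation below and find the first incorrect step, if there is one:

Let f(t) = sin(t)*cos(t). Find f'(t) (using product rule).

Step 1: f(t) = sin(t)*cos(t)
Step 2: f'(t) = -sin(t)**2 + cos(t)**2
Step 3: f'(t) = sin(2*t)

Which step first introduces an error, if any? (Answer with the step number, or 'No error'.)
Step 3

Step 3 is incorrect due to a wrong trig function.
The step shows: sin(2*t)
The correct value should be: cos(2*t)

Explanation: cos(2*t) was incorrectly written as sin(2*t): the term cos(2*t) was incorrectly written as sin(2*t)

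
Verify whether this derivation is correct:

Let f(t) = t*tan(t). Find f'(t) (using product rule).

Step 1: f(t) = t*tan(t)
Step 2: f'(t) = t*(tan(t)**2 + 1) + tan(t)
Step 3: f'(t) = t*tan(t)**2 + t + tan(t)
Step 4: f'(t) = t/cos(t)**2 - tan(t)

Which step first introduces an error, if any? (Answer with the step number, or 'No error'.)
Step 4

Step 4 is incorrect due to a sign flip.
The step shows: t/cos(t)**2 - tan(t)
The correct value should be: t/cos(t)**2 + tan(t)

Explanation: The sign of one term was flipped: the term tan(t) was incorrectly written as -tan(t)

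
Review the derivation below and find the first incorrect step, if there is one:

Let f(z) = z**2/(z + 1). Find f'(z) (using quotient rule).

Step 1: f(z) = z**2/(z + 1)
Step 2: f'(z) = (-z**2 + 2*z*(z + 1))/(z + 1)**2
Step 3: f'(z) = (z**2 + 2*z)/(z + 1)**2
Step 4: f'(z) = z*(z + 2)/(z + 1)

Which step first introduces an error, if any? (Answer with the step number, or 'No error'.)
Step 4

Step 4 is incorrect due to a wrong exponent.
The step shows: z*(z + 2)/(z + 1)
The correct value should be: z*(z + 2)/(z + 1)**2

Explanation: The exponent -2 on z + 1 was incorrectly written as -1: the term z*(z + 2)/(z + 1)**2 was incorrectly written as z*(z + 2)/(z + 1)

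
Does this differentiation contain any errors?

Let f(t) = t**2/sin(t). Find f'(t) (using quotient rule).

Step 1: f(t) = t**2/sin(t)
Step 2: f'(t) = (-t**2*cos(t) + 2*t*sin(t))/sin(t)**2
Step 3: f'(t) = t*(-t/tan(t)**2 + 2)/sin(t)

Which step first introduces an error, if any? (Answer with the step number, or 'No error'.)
Step 3

Step 3 is incorrect due to a wrong exponent.
The step shows: t*(-t/tan(t)**2 + 2)/sin(t)
The correct value should be: t*(-t/tan(t) + 2)/sin(t)

Explanation: The exponent -1 on tan(t) was incorrectly written as -2: the term t*(-t/tan(t) + 2)/sin(t) was incorrectly written as t*(-t/tan(t)**2 + 2)/sin(t)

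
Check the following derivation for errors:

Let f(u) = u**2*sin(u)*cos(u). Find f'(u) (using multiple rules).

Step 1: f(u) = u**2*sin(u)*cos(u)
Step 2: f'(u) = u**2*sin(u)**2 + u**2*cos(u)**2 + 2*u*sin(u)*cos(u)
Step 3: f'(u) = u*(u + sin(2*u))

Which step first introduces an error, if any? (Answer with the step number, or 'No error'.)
Step 2

Step 2 is incorrect due to a sign flip.
The step shows: u**2*sin(u)**2 + u**2*cos(u)**2 + 2*u*sin(u)*cos(u)
The correct value should be: -u**2*sin(u)**2 + u**2*cos(u)**2 + 2*u*sin(u)*cos(u)

Explanation: The sign of one term was flipped: the term -u**2*sin(u)**2 was incorrectly written as u**2*sin(u)**2
The later steps are derived from this incorrect expression, so the error originates in Step 2.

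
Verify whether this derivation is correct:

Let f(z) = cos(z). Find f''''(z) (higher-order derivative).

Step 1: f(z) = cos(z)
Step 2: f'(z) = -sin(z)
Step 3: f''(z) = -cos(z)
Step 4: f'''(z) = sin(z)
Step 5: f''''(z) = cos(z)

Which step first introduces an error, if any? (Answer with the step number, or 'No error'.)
No error

All steps in this derivation are correct.
The final answer f''''(z) = cos(z) is valid.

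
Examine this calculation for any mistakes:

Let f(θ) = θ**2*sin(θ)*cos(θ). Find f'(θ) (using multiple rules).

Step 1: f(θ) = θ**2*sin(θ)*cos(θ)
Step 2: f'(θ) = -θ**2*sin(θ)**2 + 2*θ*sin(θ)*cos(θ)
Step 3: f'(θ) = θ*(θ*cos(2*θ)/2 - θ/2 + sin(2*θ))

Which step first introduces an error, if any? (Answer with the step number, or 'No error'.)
Step 2

Step 2 is incorrect due to a dropped term.
The step shows: -θ**2*sin(θ)**2 + 2*θ*sin(θ)*cos(θ)
The correct value should be: -θ**2*sin(θ)**2 + θ**2*cos(θ)**2 + 2*θ*sin(θ)*cos(θ)

Explanation: A term was dropped: the term θ**2*cos(θ)**2 was incorrectly omitted
The later steps are derived from this incorrect expression, so the error originates in Step 2.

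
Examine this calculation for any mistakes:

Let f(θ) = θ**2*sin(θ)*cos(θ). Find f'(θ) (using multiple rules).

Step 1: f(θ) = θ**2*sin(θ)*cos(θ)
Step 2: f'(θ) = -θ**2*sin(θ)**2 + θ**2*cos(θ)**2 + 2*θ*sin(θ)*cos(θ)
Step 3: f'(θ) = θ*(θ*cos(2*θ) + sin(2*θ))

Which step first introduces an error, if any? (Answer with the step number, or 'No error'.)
No error

All steps in this derivation are correct.
The final answer f'(θ) = θ*(θ*cos(2*θ) + sin(2*θ)) is valid.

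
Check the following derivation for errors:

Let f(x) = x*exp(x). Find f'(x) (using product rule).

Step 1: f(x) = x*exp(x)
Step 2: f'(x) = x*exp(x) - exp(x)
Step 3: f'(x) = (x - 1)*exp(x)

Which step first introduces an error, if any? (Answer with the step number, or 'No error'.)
Step 2

Step 2 is incorrect due to a sign flip.
The step shows: x*exp(x) - exp(x)
The correct value should be: x*exp(x) + exp(x)

Explanation: The sign of one term was flipped: the term exp(x) was incorrectly written as -exp(x)
The later steps are derived from this incorrect expression, so the error originates in Step 2.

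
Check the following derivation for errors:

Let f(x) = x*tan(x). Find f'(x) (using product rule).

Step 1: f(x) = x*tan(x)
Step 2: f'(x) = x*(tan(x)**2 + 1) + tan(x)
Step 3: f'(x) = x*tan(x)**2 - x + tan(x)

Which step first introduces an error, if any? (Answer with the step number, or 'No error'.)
Step 3

Step 3 is incorrect due to a sign flip.
The step shows: x*tan(x)**2 - x + tan(x)
The correct value should be: x*tan(x)**2 + x + tan(x)

Explanation: The sign of one term was flipped: the term x was incorrectly written as -x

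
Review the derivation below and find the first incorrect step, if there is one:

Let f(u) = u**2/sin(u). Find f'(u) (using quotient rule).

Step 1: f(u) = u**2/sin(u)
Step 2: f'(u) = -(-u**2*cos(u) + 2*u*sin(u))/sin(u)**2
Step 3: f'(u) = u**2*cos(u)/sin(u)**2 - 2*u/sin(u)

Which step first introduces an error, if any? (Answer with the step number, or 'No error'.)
Step 2

Step 2 is incorrect due to a sign flip.
The step shows: -(-u**2*cos(u) + 2*u*sin(u))/sin(u)**2
The correct value should be: (-u**2*cos(u) + 2*u*sin(u))/sin(u)**2

Explanation: The sign of the whole expression was flipped: the term (-u**2*cos(u) + 2*u*sin(u))/sin(u)**2 was incorrectly written as -(-u**2*cos(u) + 2*u*sin(u))/sin(u)**2
The later steps are derived from this incorrect expression, so the error originates in Step 2.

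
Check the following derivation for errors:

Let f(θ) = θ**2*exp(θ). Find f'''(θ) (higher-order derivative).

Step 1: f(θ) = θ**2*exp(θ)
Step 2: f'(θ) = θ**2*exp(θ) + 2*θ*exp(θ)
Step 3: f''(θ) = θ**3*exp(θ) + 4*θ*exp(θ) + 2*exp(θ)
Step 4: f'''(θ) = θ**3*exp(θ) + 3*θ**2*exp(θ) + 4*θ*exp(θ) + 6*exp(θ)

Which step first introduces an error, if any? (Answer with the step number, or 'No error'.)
Step 3

Step 3 is incorrect due to a wrong exponent.
The step shows: θ**3*exp(θ) + 4*θ*exp(θ) + 2*exp(θ)
The correct value should be: θ**2*exp(θ) + 4*θ*exp(θ) + 2*exp(θ)

Explanation: The exponent 2 on θ was incorrectly written as 3: the term θ**2*exp(θ) was incorrectly written as θ**3*exp(θ)
The later steps are derived from this incorrect expression, so the error originates in Step 3.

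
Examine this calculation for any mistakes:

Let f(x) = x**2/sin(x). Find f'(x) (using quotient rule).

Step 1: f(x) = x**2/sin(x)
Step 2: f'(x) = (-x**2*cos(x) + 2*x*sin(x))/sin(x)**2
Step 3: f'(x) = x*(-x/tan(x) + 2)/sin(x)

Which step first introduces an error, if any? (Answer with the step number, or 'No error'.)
No error

All steps in this derivation are correct.
The final answer f'(x) = x*(-x/tan(x) + 2)/sin(x) is valid.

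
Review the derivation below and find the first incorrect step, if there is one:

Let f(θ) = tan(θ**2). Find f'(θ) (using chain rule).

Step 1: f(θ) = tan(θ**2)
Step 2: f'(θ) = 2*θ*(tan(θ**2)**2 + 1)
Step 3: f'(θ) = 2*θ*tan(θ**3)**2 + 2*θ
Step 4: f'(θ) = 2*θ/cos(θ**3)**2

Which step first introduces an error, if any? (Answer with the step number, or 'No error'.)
Step 3

Step 3 is incorrect due to a wrong exponent.
The step shows: 2*θ*tan(θ**3)**2 + 2*θ
The correct value should be: 2*θ*tan(θ**2)**2 + 2*θ

Explanation: The exponent 2 on θ was incorrectly written as 3: the term 2*θ*tan(θ**2)**2 was incorrectly written as 2*θ*tan(θ**3)**2
The later steps are derived from this incorrect expression, so the error originates in Step 3.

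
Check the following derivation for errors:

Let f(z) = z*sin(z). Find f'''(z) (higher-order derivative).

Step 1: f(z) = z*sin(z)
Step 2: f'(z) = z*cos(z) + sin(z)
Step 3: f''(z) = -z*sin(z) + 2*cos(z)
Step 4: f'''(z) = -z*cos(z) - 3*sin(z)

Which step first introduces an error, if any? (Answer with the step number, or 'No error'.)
No error

All steps in this derivation are correct.
The final answer f'''(z) = -z*cos(z) - 3*sin(z) is valid.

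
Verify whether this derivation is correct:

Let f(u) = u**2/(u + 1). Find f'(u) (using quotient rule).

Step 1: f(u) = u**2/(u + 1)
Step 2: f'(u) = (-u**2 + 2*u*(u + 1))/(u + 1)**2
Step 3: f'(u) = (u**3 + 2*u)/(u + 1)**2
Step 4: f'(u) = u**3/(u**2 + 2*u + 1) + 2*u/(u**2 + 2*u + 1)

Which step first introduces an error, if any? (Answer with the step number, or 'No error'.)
Step 3

Step 3 is incorrect due to a wrong exponent.
The step shows: (u**3 + 2*u)/(u + 1)**2
The correct value should be: (u**2 + 2*u)/(u + 1)**2

Explanation: The exponent 2 on u was incorrectly written as 3: the term (u**2 + 2*u)/(u + 1)**2 was incorrectly written as (u**3 + 2*u)/(u + 1)**2
The later steps are derived from this incorrect expression, so the error originates in Step 3.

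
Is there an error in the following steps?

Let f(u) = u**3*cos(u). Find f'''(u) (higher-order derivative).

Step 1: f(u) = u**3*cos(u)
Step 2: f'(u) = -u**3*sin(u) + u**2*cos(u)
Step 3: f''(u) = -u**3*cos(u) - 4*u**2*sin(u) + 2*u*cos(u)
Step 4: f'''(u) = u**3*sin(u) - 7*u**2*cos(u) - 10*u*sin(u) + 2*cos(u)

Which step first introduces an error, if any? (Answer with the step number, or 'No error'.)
Step 2

Step 2 is incorrect due to a wrong coefficient.
The step shows: -u**3*sin(u) + u**2*cos(u)
The correct value should be: -u**3*sin(u) + 3*u**2*cos(u)

Explanation: The coefficient 3 was incorrectly written as 1: the term 3*u**2*cos(u) was incorrectly written as u**2*cos(u)
The later steps are derived from this incorrect expression, so the error originates in Step 2.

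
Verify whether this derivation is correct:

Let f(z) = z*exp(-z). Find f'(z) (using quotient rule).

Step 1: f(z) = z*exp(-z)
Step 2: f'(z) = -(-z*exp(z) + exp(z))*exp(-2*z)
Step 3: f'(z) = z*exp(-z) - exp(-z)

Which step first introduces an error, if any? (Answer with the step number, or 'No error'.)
Step 2

Step 2 is incorrect due to a sign flip.
The step shows: -(-z*exp(z) + exp(z))*exp(-2*z)
The correct value should be: (-z*exp(z) + exp(z))*exp(-2*z)

Explanation: The sign of the whole expression was flipped: the term (-z*exp(z) + exp(z))*exp(-2*z) was incorrectly written as -(-z*exp(z) + exp(z))*exp(-2*z)
The later steps are derived from this incorrect expression, so the error originates in Step 2.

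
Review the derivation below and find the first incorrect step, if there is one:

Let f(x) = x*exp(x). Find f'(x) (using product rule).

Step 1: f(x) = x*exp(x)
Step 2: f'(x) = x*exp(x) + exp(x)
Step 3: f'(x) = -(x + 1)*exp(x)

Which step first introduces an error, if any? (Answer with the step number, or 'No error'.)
Step 3

Step 3 is incorrect due to a sign flip.
The step shows: -(x + 1)*exp(x)
The correct value should be: (x + 1)*exp(x)

Explanation: The sign of the whole expression was flipped: the term (x + 1)*exp(x) was incorrectly written as -(x + 1)*exp(x)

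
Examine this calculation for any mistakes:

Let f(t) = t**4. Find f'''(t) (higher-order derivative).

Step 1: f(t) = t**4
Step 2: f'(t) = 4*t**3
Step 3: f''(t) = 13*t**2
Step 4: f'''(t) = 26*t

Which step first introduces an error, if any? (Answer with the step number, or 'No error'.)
Step 3

Step 3 is incorrect due to a wrong coefficient.
The step shows: 13*t**2
The correct value should be: 12*t**2

Explanation: The coefficient 12 was incorrectly written as 13: the term 12*t**2 was incorrectly written as 13*t**2
The later steps are derived from this incorrect expression, so the error originates in Step 3.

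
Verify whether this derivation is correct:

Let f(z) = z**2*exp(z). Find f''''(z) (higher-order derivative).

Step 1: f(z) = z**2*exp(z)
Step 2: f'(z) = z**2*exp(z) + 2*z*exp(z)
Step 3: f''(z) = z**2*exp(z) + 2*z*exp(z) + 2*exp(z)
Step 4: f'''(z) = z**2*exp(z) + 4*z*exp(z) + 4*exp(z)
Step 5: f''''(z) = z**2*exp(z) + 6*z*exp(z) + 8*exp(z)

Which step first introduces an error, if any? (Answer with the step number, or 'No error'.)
Step 3

Step 3 is incorrect due to a wrong coefficient.
The step shows: z**2*exp(z) + 2*z*exp(z) + 2*exp(z)
The correct value should be: z**2*exp(z) + 4*z*exp(z) + 2*exp(z)

Explanation: The coefficient 4 was incorrectly written as 2: the term 4*z*exp(z) was incorrectly written as 2*z*exp(z)
The later steps are derived from this incorrect expression, so the error originates in Step 3.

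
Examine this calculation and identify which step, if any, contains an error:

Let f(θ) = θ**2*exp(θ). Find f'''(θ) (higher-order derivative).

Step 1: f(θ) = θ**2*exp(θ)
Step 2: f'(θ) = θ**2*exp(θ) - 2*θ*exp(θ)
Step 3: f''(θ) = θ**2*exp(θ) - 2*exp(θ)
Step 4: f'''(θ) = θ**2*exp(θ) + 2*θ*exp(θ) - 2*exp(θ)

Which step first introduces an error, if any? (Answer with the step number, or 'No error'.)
Step 2

Step 2 is incorrect due to a sign flip.
The step shows: θ**2*exp(θ) - 2*θ*exp(θ)
The correct value should be: θ**2*exp(θ) + 2*θ*exp(θ)

Explanation: The sign of one term was flipped: the term 2*θ*exp(θ) was incorrectly written as -2*θ*exp(θ)
The later steps are derived from this incorrect expression, so the error originates in Step 2.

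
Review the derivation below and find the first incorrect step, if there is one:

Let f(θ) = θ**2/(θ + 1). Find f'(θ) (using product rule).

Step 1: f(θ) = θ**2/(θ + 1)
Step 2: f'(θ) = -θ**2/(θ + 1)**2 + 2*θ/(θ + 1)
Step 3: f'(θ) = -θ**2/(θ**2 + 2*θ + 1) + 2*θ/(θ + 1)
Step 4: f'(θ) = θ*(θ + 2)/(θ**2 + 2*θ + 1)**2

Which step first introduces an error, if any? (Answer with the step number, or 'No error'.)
Step 4

Step 4 is incorrect due to a wrong exponent.
The step shows: θ*(θ + 2)/(θ**2 + 2*θ + 1)**2
The correct value should be: θ*(θ + 2)/(θ**2 + 2*θ + 1)

Explanation: The exponent -1 on θ**2 + 2*θ + 1 was incorrectly written as -2: the term θ*(θ + 2)/(θ**2 + 2*θ + 1) was incorrectly written as θ*(θ + 2)/(θ**2 + 2*θ + 1)**2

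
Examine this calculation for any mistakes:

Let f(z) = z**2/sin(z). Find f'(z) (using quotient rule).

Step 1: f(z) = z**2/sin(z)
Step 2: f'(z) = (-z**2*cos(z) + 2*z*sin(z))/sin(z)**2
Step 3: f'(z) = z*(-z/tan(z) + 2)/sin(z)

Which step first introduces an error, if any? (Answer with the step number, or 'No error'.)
No error

All steps in this derivation are correct.
The final answer f'(z) = z*(-z/tan(z) + 2)/sin(z) is valid.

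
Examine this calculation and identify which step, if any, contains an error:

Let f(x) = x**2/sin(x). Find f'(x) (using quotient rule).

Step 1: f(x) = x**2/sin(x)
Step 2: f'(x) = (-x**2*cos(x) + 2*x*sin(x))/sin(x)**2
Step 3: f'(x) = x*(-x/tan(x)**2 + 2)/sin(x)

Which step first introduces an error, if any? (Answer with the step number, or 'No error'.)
Step 3

Step 3 is incorrect due to a wrong exponent.
The step shows: x*(-x/tan(x)**2 + 2)/sin(x)
The correct value should be: x*(-x/tan(x) + 2)/sin(x)

Explanation: The exponent -1 on tan(x) was incorrectly written as -2: the term x*(-x/tan(x) + 2)/sin(x) was incorrectly written as x*(-x/tan(x)**2 + 2)/sin(x)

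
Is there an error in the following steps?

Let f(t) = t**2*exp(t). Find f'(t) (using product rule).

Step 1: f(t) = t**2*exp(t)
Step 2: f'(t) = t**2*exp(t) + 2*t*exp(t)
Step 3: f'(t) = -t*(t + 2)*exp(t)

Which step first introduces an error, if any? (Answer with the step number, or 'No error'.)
Step 3

Step 3 is incorrect due to a sign flip.
The step shows: -t*(t + 2)*exp(t)
The correct value should be: t*(t + 2)*exp(t)

Explanation: The sign of the whole expression was flipped: the term t*(t + 2)*exp(t) was incorrectly written as -t*(t + 2)*exp(t)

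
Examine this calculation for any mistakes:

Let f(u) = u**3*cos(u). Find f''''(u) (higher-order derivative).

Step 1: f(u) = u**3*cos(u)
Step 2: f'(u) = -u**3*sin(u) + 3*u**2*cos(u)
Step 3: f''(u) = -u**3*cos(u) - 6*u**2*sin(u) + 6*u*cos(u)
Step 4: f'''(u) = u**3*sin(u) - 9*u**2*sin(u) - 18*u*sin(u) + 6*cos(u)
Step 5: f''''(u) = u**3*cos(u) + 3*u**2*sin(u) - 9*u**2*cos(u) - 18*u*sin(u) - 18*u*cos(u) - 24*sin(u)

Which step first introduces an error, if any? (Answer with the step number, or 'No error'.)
Step 4

Step 4 is incorrect due to a wrong trig function.
The step shows: u**3*sin(u) - 9*u**2*sin(u) - 18*u*sin(u) + 6*cos(u)
The correct value should be: u**3*sin(u) - 9*u**2*cos(u) - 18*u*sin(u) + 6*cos(u)

Explanation: cos(u) was incorrectly written as sin(u): the term -9*u**2*cos(u) was incorrectly written as -9*u**2*sin(u)
The later steps are derived from this incorrect expression, so the error originates in Step 4.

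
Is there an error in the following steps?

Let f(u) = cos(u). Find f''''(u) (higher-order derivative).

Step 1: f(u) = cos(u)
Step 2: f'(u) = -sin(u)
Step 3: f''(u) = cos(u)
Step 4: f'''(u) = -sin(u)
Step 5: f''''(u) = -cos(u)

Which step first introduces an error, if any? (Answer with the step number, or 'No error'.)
Step 3

Step 3 is incorrect due to a sign flip.
The step shows: cos(u)
The correct value should be: -cos(u)

Explanation: The sign of the whole expression was flipped: the term -cos(u) was incorrectly written as cos(u)
The later steps are derived from this incorrect expression, so the error originates in Step 3.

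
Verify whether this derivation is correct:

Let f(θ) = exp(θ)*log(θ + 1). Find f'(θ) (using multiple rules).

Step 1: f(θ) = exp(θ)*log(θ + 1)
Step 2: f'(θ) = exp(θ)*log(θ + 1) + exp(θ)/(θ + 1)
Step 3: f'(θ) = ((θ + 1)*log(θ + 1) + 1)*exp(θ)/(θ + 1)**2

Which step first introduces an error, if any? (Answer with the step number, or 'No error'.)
Step 3

Step 3 is incorrect due to a wrong exponent.
The step shows: ((θ + 1)*log(θ + 1) + 1)*exp(θ)/(θ + 1)**2
The correct value should be: ((θ + 1)*log(θ + 1) + 1)*exp(θ)/(θ + 1)

Explanation: The exponent -1 on θ + 1 was incorrectly written as -2: the term ((θ + 1)*log(θ + 1) + 1)*exp(θ)/(θ + 1) was incorrectly written as ((θ + 1)*log(θ + 1) + 1)*exp(θ)/(θ + 1)**2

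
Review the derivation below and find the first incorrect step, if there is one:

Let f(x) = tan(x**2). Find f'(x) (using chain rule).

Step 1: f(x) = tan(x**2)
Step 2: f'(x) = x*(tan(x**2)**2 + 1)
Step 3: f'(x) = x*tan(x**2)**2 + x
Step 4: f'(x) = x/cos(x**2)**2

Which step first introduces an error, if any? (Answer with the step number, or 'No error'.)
Step 2

Step 2 is incorrect due to a wrong coefficient.
The step shows: x*(tan(x**2)**2 + 1)
The correct value should be: 2*x*(tan(x**2)**2 + 1)

Explanation: The coefficient 2 was incorrectly written as 1: the term 2*x*(tan(x**2)**2 + 1) was incorrectly written as x*(tan(x**2)**2 + 1)
The later steps are derived from this incorrect expression, so the error originates in Step 2.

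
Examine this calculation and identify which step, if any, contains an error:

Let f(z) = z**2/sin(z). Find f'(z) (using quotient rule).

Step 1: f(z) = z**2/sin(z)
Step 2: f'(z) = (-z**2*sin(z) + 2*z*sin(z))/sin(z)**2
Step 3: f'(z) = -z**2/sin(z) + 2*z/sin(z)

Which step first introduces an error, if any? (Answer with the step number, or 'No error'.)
Step 2

Step 2 is incorrect due to a wrong trig function.
The step shows: (-z**2*sin(z) + 2*z*sin(z))/sin(z)**2
The correct value should be: (-z**2*cos(z) + 2*z*sin(z))/sin(z)**2

Explanation: cos(z) was incorrectly written as sin(z): the term (-z**2*cos(z) + 2*z*sin(z))/sin(z)**2 was incorrectly written as (-z**2*sin(z) + 2*z*sin(z))/sin(z)**2
The later steps are derived from this incorrect expression, so the error originates in Step 2.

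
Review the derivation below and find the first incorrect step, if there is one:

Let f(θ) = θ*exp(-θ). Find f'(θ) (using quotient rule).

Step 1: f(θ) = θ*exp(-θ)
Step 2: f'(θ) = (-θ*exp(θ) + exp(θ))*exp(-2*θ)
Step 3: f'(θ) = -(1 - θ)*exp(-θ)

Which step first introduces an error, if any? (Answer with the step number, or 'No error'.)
Step 3

Step 3 is incorrect due to a sign flip.
The step shows: -(1 - θ)*exp(-θ)
The correct value should be: (1 - θ)*exp(-θ)

Explanation: The sign of the whole expression was flipped: the term (1 - θ)*exp(-θ) was incorrectly written as -(1 - θ)*exp(-θ)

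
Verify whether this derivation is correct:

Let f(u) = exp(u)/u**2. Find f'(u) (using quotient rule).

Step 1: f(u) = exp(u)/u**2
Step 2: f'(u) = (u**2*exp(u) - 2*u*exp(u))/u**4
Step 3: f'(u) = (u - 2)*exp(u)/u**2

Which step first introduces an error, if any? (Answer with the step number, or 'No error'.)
Step 3

Step 3 is incorrect due to a wrong exponent.
The step shows: (u - 2)*exp(u)/u**2
The correct value should be: (u - 2)*exp(u)/u**3

Explanation: The exponent -3 on u was incorrectly written as -2: the term (u - 2)*exp(u)/u**3 was incorrectly written as (u - 2)*exp(u)/u**2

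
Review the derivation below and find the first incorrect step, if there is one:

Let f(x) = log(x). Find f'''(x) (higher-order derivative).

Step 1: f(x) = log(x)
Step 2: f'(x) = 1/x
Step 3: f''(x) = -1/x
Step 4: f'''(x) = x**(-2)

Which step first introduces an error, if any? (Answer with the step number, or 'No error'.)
Step 3

Step 3 is incorrect due to a wrong exponent.
The step shows: -1/x
The correct value should be: -1/x**2

Explanation: The exponent -2 on x was incorrectly written as -1: the term -1/x**2 was incorrectly written as -1/x
The later steps are derived from this incorrect expression, so the error originates in Step 3.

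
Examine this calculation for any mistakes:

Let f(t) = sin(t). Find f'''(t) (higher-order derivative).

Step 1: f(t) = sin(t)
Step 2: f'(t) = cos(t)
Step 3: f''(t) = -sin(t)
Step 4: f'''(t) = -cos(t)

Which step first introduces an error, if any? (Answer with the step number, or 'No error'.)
No error

All steps in this derivation are correct.
The final answer f'''(t) = -cos(t) is valid.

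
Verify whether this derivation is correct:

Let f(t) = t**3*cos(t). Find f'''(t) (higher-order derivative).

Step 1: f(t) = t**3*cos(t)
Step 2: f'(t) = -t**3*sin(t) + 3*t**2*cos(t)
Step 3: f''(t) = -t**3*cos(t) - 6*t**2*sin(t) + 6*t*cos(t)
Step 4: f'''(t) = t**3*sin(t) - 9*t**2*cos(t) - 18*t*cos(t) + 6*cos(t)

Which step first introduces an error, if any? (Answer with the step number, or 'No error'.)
Step 4

Step 4 is incorrect due to a wrong trig function.
The step shows: t**3*sin(t) - 9*t**2*cos(t) - 18*t*cos(t) + 6*cos(t)
The correct value should be: t**3*sin(t) - 9*t**2*cos(t) - 18*t*sin(t) + 6*cos(t)

Explanation: sin(t) was incorrectly written as cos(t): the term -18*t*sin(t) was incorrectly written as -18*t*cos(t)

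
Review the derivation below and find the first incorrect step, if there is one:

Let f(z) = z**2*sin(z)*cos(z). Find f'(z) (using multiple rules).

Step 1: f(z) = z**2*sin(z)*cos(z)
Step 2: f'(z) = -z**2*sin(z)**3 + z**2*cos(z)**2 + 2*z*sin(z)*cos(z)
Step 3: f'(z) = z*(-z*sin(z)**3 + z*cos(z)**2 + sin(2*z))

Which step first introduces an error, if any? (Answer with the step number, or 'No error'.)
Step 2

Step 2 is incorrect due to a wrong exponent.
The step shows: -z**2*sin(z)**3 + z**2*cos(z)**2 + 2*z*sin(z)*cos(z)
The correct value should be: -z**2*sin(z)**2 + z**2*cos(z)**2 + 2*z*sin(z)*cos(z)

Explanation: The exponent 2 on sin(z) was incorrectly written as 3: the term -z**2*sin(z)**2 was incorrectly written as -z**2*sin(z)**3
The later steps are derived from this incorrect expression, so the error originates in Step 2.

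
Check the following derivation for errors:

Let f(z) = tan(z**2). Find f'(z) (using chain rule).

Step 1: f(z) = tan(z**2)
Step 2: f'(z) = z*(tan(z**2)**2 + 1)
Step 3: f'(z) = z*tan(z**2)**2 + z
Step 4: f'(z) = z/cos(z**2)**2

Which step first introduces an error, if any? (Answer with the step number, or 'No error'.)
Step 2

Step 2 is incorrect due to a wrong coefficient.
The step shows: z*(tan(z**2)**2 + 1)
The correct value should be: 2*z*(tan(z**2)**2 + 1)

Explanation: The coefficient 2 was incorrectly written as 1: the term 2*z*(tan(z**2)**2 + 1) was incorrectly written as z*(tan(z**2)**2 + 1)
The later steps are derived from this incorrect expression, so the error originates in Step 2.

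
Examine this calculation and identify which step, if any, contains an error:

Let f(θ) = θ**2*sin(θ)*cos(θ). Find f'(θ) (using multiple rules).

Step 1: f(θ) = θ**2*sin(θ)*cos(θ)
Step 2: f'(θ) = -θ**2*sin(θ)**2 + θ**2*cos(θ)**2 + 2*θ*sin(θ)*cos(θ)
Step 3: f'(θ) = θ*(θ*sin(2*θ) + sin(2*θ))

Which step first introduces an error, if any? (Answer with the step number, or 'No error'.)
Step 3

Step 3 is incorrect due to a wrong trig function.
The step shows: θ*(θ*sin(2*θ) + sin(2*θ))
The correct value should be: θ*(θ*cos(2*θ) + sin(2*θ))

Explanation: cos(2*θ) was incorrectly written as sin(2*θ): the term θ*(θ*cos(2*θ) + sin(2*θ)) was incorrectly written as θ*(θ*sin(2*θ) + sin(2*θ))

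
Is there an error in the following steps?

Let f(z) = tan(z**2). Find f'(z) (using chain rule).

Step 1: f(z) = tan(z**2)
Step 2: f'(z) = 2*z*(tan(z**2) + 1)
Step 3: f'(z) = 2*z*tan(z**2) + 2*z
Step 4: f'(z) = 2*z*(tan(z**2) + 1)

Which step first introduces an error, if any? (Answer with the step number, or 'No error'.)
Step 2

Step 2 is incorrect due to a wrong exponent.
The step shows: 2*z*(tan(z**2) + 1)
The correct value should be: 2*z*(tan(z**2)**2 + 1)

Explanation: The exponent 2 on tan(z**2) was incorrectly written as 1: the term 2*z*(tan(z**2)**2 + 1) was incorrectly written as 2*z*(tan(z**2) + 1)
The later steps are derived from this incorrect expression, so the error originates in Step 2.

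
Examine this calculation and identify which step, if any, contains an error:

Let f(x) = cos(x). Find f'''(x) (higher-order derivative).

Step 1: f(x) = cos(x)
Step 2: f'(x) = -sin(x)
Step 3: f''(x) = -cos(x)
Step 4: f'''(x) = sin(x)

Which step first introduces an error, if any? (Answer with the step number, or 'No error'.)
No error

All steps in this derivation are correct.
The final answer f'''(x) = sin(x) is valid.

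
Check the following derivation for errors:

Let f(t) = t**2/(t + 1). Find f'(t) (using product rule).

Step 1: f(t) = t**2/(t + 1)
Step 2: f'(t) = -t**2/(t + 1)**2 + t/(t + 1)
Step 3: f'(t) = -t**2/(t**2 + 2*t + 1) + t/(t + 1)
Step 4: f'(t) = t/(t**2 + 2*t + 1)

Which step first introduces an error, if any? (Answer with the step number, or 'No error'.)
Step 2

Step 2 is incorrect due to a wrong coefficient.
The step shows: -t**2/(t + 1)**2 + t/(t + 1)
The correct value should be: -t**2/(t + 1)**2 + 2*t/(t + 1)

Explanation: The coefficient 2 was incorrectly written as 1: the term 2*t/(t + 1) was incorrectly written as t/(t + 1)
The later steps are derived from this incorrect expression, so the error originates in Step 2.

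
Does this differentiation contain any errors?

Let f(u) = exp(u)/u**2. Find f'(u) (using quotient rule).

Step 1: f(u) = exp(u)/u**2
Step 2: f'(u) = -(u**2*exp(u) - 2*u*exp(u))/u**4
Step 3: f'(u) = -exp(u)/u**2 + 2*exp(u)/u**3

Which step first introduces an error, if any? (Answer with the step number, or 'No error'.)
Step 2

Step 2 is incorrect due to a sign flip.
The step shows: -(u**2*exp(u) - 2*u*exp(u))/u**4
The correct value should be: (u**2*exp(u) - 2*u*exp(u))/u**4

Explanation: The sign of the whole expression was flipped: the term (u**2*exp(u) - 2*u*exp(u))/u**4 was incorrectly written as -(u**2*exp(u) - 2*u*exp(u))/u**4
The later steps are derived from this incorrect expression, so the error originates in Step 2.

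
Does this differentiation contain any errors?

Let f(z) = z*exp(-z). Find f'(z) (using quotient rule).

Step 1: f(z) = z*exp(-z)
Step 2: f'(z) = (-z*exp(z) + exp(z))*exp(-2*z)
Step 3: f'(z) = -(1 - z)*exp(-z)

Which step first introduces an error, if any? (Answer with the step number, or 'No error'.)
Step 3

Step 3 is incorrect due to a sign flip.
The step shows: -(1 - z)*exp(-z)
The correct value should be: (1 - z)*exp(-z)

Explanation: The sign of the whole expression was flipped: the term (1 - z)*exp(-z) was incorrectly written as -(1 - z)*exp(-z)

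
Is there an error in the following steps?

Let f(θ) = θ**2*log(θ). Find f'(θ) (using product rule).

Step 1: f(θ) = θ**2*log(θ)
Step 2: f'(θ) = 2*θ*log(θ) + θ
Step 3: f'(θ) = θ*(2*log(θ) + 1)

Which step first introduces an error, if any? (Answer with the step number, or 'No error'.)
No error

All steps in this derivation are correct.
The final answer f'(θ) = θ*(2*log(θ) + 1) is valid.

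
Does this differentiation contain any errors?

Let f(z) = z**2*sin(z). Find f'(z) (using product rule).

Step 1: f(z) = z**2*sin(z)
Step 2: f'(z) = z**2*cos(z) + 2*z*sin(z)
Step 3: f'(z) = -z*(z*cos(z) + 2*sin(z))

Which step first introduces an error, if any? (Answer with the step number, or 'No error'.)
Step 3

Step 3 is incorrect due to a sign flip.
The step shows: -z*(z*cos(z) + 2*sin(z))
The correct value should be: z*(z*cos(z) + 2*sin(z))

Explanation: The sign of the whole expression was flipped: the term z*(z*cos(z) + 2*sin(z)) was incorrectly written as -z*(z*cos(z) + 2*sin(z))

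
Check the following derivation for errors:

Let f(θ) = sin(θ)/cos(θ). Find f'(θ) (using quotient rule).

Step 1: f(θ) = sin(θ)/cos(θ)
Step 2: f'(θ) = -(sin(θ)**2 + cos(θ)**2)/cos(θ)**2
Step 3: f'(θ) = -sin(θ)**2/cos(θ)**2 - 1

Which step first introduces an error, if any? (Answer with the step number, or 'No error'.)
Step 2

Step 2 is incorrect due to a sign flip.
The step shows: -(sin(θ)**2 + cos(θ)**2)/cos(θ)**2
The correct value should be: (sin(θ)**2 + cos(θ)**2)/cos(θ)**2

Explanation: The sign of the whole expression was flipped: the term (sin(θ)**2 + cos(θ)**2)/cos(θ)**2 was incorrectly written as -(sin(θ)**2 + cos(θ)**2)/cos(θ)**2
The later steps are derived from this incorrect expression, so the error originates in Step 2.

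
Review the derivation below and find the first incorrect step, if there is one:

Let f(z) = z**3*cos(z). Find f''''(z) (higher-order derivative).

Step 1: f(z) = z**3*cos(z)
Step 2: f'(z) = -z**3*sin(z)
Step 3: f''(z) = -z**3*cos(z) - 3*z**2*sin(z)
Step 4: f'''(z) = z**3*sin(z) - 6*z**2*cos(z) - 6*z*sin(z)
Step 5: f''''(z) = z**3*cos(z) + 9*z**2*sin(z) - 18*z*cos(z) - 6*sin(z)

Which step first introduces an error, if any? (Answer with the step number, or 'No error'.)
Step 2

Step 2 is incorrect due to a dropped term.
The step shows: -z**3*sin(z)
The correct value should be: -z**3*sin(z) + 3*z**2*cos(z)

Explanation: A term was dropped: the term 3*z**2*cos(z) was incorrectly omitted
The later steps are derived from this incorrect expression, so the error originates in Step 2.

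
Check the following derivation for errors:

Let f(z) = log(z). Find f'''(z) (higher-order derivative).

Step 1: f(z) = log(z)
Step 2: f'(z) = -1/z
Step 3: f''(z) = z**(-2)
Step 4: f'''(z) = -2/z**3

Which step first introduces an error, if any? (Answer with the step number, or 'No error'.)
Step 2

Step 2 is incorrect due to a sign flip.
The step shows: -1/z
The correct value should be: 1/z

Explanation: The sign of the whole expression was flipped: the term 1/z was incorrectly written as -1/z
The later steps are derived from this incorrect expression, so the error originates in Step 2.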